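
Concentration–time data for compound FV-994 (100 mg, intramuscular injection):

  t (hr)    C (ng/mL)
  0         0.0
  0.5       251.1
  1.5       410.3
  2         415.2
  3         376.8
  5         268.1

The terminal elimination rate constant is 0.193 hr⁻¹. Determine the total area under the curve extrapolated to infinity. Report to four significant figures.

AUC = 3030 ng/mL·hr

Trapezoidal AUC_0→5:
  [0→0.5]: (0.0+251.1)/2 × 0.5 = 62.775
  [0.5→1.5]: (251.1+410.3)/2 × 1 = 330.7
  [1.5→2]: (410.3+415.2)/2 × 0.5 = 206.375
  [2→3]: (415.2+376.8)/2 × 1 = 396.0
  [3→5]: (376.8+268.1)/2 × 2 = 644.9
  Sum = 1640.75 ng/mL·hr
Extrapolated tail: C_last / k_e = 268.1 / 0.193 = 1389.119
AUC_0→∞ = 1640.75 + 1389.119 = 3029.869 ng/mL·hr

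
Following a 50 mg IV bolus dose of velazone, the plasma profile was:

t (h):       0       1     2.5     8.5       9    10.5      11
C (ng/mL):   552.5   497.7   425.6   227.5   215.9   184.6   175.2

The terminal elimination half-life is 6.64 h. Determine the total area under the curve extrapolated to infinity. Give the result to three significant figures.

AUC = 5360 ng/mL·h

Trapezoidal AUC_0→11:
  [0→1]: (552.5+497.7)/2 × 1 = 525.1
  [1→2.5]: (497.7+425.6)/2 × 1.5 = 692.475
  [2.5→8.5]: (425.6+227.5)/2 × 6 = 1959.3
  [8.5→9]: (227.5+215.9)/2 × 0.5 = 110.85
  [9→10.5]: (215.9+184.6)/2 × 1.5 = 300.375
  [10.5→11]: (184.6+175.2)/2 × 0.5 = 89.95
  Sum = 3678.05 ng/mL·h
k_e = ln2 / t½ = 0.693147 / 6.64 = 0.1044 h^-1
Extrapolated tail: C_last / k_e = 175.2 / 0.1044 = 1678.161
AUC_0→∞ = 3678.05 + 1678.161 = 5356.211 ng/mL·h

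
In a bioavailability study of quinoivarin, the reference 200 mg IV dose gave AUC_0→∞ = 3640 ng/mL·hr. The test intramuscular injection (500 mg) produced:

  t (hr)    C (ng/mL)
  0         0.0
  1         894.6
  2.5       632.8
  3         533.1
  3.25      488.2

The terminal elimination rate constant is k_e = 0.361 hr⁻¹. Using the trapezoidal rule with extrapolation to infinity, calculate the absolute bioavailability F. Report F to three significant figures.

F = 0.370

Trapezoidal AUC_0→3.25 (intramuscular injection):
  [0→1]: (0.0+894.6)/2 × 1 = 447.3
  [1→2.5]: (894.6+632.8)/2 × 1.5 = 1145.55
  [2.5→3]: (632.8+533.1)/2 × 0.5 = 291.475
  [3→3.25]: (533.1+488.2)/2 × 0.25 = 127.6625
  Sum = 2011.9875 ng/mL·hr
Tail: C_last/k_e = 488.2/0.361 = 1352.355
AUC_0→∞ (intramuscular injection) = 2011.9875 + 1352.355 = 3364.3425 ng/mL·hr
F = (AUC_ev/D_ev)/(AUC_iv/D_iv) = (3364.3425/500)/(3640/200) = 6.728685/18.2 = 0.3697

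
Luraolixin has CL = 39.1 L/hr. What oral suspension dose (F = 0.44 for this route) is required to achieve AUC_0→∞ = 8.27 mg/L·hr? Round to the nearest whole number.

Dose = CL × AUC_0→∞ / F
     = 39.1 × 8.27 / 0.44 = 734.902 mg

Dose = 735 mg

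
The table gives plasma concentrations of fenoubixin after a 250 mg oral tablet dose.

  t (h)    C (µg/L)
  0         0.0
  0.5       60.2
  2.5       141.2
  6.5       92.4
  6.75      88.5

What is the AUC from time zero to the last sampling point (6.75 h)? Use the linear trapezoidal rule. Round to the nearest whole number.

AUC = 706 µg/L·h

Trapezoidal AUC_0→6.75:
  [0→0.5]: (0.0+60.2)/2 × 0.5 = 15.05
  [0.5→2.5]: (60.2+141.2)/2 × 2 = 201.4
  [2.5→6.5]: (141.2+92.4)/2 × 4 = 467.2
  [6.5→6.75]: (92.4+88.5)/2 × 0.25 = 22.6125
  Sum = 706.2625 µg/L·h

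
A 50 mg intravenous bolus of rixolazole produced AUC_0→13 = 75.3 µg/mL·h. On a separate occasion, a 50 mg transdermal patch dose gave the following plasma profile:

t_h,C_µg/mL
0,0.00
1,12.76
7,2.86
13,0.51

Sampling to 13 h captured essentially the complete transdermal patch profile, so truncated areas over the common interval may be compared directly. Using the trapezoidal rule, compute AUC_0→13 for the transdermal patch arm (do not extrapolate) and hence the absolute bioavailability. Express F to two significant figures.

F = 0.84

Trapezoidal AUC_0→13 (transdermal patch):
  [0→1]: (0.00+12.76)/2 × 1 = 6.38
  [1→7]: (12.76+2.86)/2 × 6 = 46.86
  [7→13]: (2.86+0.51)/2 × 6 = 10.11
  Sum = 63.35 µg/mL·h
F = (AUC_ev/D_ev)/(AUC_iv/D_iv) = (63.35/50)/(75.3/50) = 1.267/1.506 = 0.8413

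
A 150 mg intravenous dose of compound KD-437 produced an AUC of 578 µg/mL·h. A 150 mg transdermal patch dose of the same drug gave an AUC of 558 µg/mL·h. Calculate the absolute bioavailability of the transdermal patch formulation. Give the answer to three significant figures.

F = (AUC_ev / D_ev) / (AUC_iv / D_iv)
  = (558/150) / (578/150)
  = 3.72 / 3.85333 = 0.9654

F = 0.965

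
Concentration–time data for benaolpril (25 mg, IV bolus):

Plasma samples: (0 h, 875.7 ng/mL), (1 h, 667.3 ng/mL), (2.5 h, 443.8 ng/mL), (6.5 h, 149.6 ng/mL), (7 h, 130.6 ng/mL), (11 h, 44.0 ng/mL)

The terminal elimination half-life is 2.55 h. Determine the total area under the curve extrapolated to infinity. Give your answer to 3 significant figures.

AUC = 3370 ng/mL·h

Trapezoidal AUC_0→11:
  [0→1]: (875.7+667.3)/2 × 1 = 771.5
  [1→2.5]: (667.3+443.8)/2 × 1.5 = 833.325
  [2.5→6.5]: (443.8+149.6)/2 × 4 = 1186.8
  [6.5→7]: (149.6+130.6)/2 × 0.5 = 70.05
  [7→11]: (130.6+44.0)/2 × 4 = 349.2
  Sum = 3210.875 ng/mL·h
k_e = ln2 / t½ = 0.693147 / 2.55 = 0.2718 h^-1
Extrapolated tail: C_last / k_e = 44.0 / 0.2718 = 161.884
AUC_0→∞ = 3210.875 + 161.884 = 3372.759 ng/mL·h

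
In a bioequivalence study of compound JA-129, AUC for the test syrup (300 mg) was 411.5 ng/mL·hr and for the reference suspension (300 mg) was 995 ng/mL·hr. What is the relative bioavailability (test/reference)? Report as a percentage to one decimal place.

F_rel = 41.4%

F_rel = (AUC_test/D_test) / (AUC_ref/D_ref)
      = (411.5/300) / (995/300)
      = 1.37167 / 3.31667 = 0.4136 = 41.36%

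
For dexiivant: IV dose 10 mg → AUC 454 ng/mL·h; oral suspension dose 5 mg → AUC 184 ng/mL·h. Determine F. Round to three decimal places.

F = 0.811

F = (AUC_ev / D_ev) / (AUC_iv / D_iv)
  = (184/5) / (454/10)
  = 36.8 / 45.4 = 0.8106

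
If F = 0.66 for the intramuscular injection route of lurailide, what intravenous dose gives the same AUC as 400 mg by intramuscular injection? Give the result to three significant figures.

D_iv = 264 mg

Systemic exposure from an extravascular dose = F × D_ev, so the equivalent IV dose is F × D_ev.
D_iv = F × D_ev = 0.66 × 400 = 264 mg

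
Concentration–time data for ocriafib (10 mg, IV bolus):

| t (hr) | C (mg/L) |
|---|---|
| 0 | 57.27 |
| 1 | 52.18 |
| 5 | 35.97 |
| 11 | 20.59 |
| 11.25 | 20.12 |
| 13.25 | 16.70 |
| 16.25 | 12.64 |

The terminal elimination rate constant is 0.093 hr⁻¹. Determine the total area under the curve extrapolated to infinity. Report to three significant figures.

Trapezoidal AUC_0→16.25:
  [0→1]: (57.27+52.18)/2 × 1 = 54.725
  [1→5]: (52.18+35.97)/2 × 4 = 176.3
  [5→11]: (35.97+20.59)/2 × 6 = 169.68
  [11→11.25]: (20.59+20.12)/2 × 0.25 = 5.08875
  [11.25→13.25]: (20.12+16.70)/2 × 2 = 36.82
  [13.25→16.25]: (16.70+12.64)/2 × 3 = 44.01
  Sum = 486.62375 mg/L·hr
Extrapolated tail: C_last / k_e = 12.64 / 0.093 = 135.914
AUC_0→∞ = 486.62375 + 135.914 = 622.53775 mg/L·hr

AUC = 623 mg/L·hr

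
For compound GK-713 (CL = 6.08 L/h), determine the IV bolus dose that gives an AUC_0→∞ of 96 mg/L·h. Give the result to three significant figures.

Dose = 584 mg

Dose_iv = CL × AUC_0→∞
     = 6.08 × 96 = 583.68 mg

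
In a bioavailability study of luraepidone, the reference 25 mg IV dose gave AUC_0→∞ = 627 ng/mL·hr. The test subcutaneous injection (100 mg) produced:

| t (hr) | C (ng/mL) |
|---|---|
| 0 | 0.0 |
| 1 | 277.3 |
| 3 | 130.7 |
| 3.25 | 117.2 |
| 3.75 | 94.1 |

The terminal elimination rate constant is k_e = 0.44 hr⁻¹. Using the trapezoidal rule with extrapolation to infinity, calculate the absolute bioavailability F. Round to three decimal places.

F = 0.337

Trapezoidal AUC_0→3.75 (subcutaneous injection):
  [0→1]: (0.0+277.3)/2 × 1 = 138.65
  [1→3]: (277.3+130.7)/2 × 2 = 408.0
  [3→3.25]: (130.7+117.2)/2 × 0.25 = 30.9875
  [3.25→3.75]: (117.2+94.1)/2 × 0.5 = 52.825
  Sum = 630.4625 ng/mL·hr
Tail: C_last/k_e = 94.1/0.44 = 213.864
AUC_0→∞ (subcutaneous injection) = 630.4625 + 213.864 = 844.3265 ng/mL·hr
F = (AUC_ev/D_ev)/(AUC_iv/D_iv) = (844.3265/100)/(627/25) = 8.443265/25.08 = 0.3367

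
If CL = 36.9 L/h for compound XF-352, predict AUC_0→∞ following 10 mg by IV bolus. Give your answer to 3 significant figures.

AUC = 0.271 mg/L·h

AUC_0→∞ = Dose_iv / CL
        = 10 / 36.9 = 0.271003 mg/L·h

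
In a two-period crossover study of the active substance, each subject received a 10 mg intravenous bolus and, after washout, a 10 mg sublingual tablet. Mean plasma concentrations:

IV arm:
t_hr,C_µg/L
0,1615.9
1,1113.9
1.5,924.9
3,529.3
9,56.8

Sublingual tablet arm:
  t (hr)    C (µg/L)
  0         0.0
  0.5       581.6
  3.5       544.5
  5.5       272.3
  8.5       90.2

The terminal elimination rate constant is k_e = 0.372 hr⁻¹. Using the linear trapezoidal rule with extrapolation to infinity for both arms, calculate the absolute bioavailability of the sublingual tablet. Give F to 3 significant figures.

Trapezoidal AUC_0→9 (IV):
  [0→1]: (1615.9+1113.9)/2 × 1 = 1364.9
  [1→1.5]: (1113.9+924.9)/2 × 0.5 = 509.7
  [1.5→3]: (924.9+529.3)/2 × 1.5 = 1090.65
  [3→9]: (529.3+56.8)/2 × 6 = 1758.3
  Sum = 4723.55 µg/L·hr
IV tail: 56.8/0.372 = 152.688; AUC_iv,0→∞ = 4723.55 + 152.688 = 4876.238 µg/L·hr
Trapezoidal AUC_0→8.5 (sublingual tablet):
  [0→0.5]: (0.0+581.6)/2 × 0.5 = 145.4
  [0.5→3.5]: (581.6+544.5)/2 × 3 = 1689.15
  [3.5→5.5]: (544.5+272.3)/2 × 2 = 816.8
  [5.5→8.5]: (272.3+90.2)/2 × 3 = 543.75
  Sum = 3195.1 µg/L·hr
sublingual tablet tail: 90.2/0.372 = 242.473; AUC_ev,0→∞ = 3195.1 + 242.473 = 3437.573 µg/L·hr
F = (AUC_ev/D_ev)/(AUC_iv/D_iv) = (3437.573/10)/(4876.238/10) = 343.7573/487.6238 = 0.7050

F = 0.705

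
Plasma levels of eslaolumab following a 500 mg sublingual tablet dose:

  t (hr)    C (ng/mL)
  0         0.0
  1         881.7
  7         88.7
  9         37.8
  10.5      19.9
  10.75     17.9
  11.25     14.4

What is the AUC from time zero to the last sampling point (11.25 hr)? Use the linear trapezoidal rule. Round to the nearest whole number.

AUC = 3535 ng/mL·hr

Trapezoidal AUC_0→11.25:
  [0→1]: (0.0+881.7)/2 × 1 = 440.85
  [1→7]: (881.7+88.7)/2 × 6 = 2911.2
  [7→9]: (88.7+37.8)/2 × 2 = 126.5
  [9→10.5]: (37.8+19.9)/2 × 1.5 = 43.275
  [10.5→10.75]: (19.9+17.9)/2 × 0.25 = 4.725
  [10.75→11.25]: (17.9+14.4)/2 × 0.5 = 8.075
  Sum = 3534.625 ng/mL·hr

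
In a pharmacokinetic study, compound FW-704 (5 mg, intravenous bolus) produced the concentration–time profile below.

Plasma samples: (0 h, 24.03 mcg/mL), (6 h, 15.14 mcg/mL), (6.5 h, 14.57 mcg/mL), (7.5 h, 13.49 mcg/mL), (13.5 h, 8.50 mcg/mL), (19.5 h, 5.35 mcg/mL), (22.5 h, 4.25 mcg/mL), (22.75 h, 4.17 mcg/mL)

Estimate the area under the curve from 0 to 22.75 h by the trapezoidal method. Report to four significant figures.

AUC = 261.9 mcg/mL·h

Trapezoidal AUC_0→22.75:
  [0→6]: (24.03+15.14)/2 × 6 = 117.51
  [6→6.5]: (15.14+14.57)/2 × 0.5 = 7.4275
  [6.5→7.5]: (14.57+13.49)/2 × 1 = 14.03
  [7.5→13.5]: (13.49+8.50)/2 × 6 = 65.97
  [13.5→19.5]: (8.50+5.35)/2 × 6 = 41.55
  [19.5→22.5]: (5.35+4.25)/2 × 3 = 14.4
  [22.5→22.75]: (4.25+4.17)/2 × 0.25 = 1.0525
  Sum = 261.94 mcg/mL·h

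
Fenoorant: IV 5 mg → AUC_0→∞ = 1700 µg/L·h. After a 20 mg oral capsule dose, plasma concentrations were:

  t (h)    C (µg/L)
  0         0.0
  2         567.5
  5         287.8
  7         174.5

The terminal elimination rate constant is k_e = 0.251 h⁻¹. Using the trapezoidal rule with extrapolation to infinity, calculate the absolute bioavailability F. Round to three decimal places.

F = 0.442

Trapezoidal AUC_0→7 (oral capsule):
  [0→2]: (0.0+567.5)/2 × 2 = 567.5
  [2→5]: (567.5+287.8)/2 × 3 = 1282.95
  [5→7]: (287.8+174.5)/2 × 2 = 462.3
  Sum = 2312.75 µg/L·h
Tail: C_last/k_e = 174.5/0.251 = 695.219
AUC_0→∞ (oral capsule) = 2312.75 + 695.219 = 3007.969 µg/L·h
F = (AUC_ev/D_ev)/(AUC_iv/D_iv) = (3007.969/20)/(1700/5) = 150.39845/340 = 0.4423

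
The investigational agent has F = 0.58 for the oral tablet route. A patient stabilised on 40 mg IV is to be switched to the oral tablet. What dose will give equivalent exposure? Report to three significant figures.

D_oral = 69.0 mg

For equal systemic exposure: F × D_ev = D_iv
D_ev = D_iv / F = 40 / 0.58 = 68.9655 mg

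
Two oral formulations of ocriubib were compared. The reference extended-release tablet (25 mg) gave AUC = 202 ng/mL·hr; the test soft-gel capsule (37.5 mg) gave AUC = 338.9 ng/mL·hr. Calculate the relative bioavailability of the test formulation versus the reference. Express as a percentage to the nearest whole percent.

F_rel = 112%

F_rel = (AUC_test/D_test) / (AUC_ref/D_ref)
      = (338.9/37.5) / (202/25)
      = 9.03733 / 8.08 = 1.1185 = 111.85%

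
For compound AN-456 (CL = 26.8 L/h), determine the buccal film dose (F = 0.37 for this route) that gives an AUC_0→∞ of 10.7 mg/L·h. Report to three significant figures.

Dose = CL × AUC_0→∞ / F
     = 26.8 × 10.7 / 0.37 = 775.027 mg

Dose = 775 mg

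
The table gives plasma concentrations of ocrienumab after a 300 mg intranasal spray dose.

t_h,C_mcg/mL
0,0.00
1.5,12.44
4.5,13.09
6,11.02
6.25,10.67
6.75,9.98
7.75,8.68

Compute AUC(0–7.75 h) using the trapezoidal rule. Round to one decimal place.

AUC = 82.9 mcg/mL·h

Trapezoidal AUC_0→7.75:
  [0→1.5]: (0.00+12.44)/2 × 1.5 = 9.33
  [1.5→4.5]: (12.44+13.09)/2 × 3 = 38.295
  [4.5→6]: (13.09+11.02)/2 × 1.5 = 18.0825
  [6→6.25]: (11.02+10.67)/2 × 0.25 = 2.71125
  [6.25→6.75]: (10.67+9.98)/2 × 0.5 = 5.1625
  [6.75→7.75]: (9.98+8.68)/2 × 1 = 9.33
  Sum = 82.91125 mcg/mL·h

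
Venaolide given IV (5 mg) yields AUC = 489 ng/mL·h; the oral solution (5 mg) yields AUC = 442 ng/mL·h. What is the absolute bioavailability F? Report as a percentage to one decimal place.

F = (AUC_ev / D_ev) / (AUC_iv / D_iv)
  = (442/5) / (489/5)
  = 88.4 / 97.8 = 0.9039
  = 90.39%

F = 90.4%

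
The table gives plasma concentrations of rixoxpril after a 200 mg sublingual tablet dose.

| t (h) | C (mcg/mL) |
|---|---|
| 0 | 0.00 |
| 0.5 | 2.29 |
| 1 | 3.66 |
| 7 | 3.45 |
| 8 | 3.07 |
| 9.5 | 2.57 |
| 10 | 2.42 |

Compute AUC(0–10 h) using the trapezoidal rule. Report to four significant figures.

AUC = 32.13 mcg/mL·h

Trapezoidal AUC_0→10:
  [0→0.5]: (0.00+2.29)/2 × 0.5 = 0.5725
  [0.5→1]: (2.29+3.66)/2 × 0.5 = 1.4875
  [1→7]: (3.66+3.45)/2 × 6 = 21.33
  [7→8]: (3.45+3.07)/2 × 1 = 3.26
  [8→9.5]: (3.07+2.57)/2 × 1.5 = 4.23
  [9.5→10]: (2.57+2.42)/2 × 0.5 = 1.2475
  Sum = 32.1275 mcg/mL·h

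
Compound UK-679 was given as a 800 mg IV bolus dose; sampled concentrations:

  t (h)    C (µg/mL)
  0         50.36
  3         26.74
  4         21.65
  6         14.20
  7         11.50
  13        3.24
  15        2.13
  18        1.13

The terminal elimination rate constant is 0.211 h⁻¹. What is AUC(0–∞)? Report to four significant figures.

Trapezoidal AUC_0→18:
  [0→3]: (50.36+26.74)/2 × 3 = 115.65
  [3→4]: (26.74+21.65)/2 × 1 = 24.195
  [4→6]: (21.65+14.20)/2 × 2 = 35.85
  [6→7]: (14.20+11.50)/2 × 1 = 12.85
  [7→13]: (11.50+3.24)/2 × 6 = 44.22
  [13→15]: (3.24+2.13)/2 × 2 = 5.37
  [15→18]: (2.13+1.13)/2 × 3 = 4.89
  Sum = 243.025 µg/mL·h
Extrapolated tail: C_last / k_e = 1.13 / 0.211 = 5.355
AUC_0→∞ = 243.025 + 5.355 = 248.38 µg/mL·h

AUC = 248.4 µg/mL·h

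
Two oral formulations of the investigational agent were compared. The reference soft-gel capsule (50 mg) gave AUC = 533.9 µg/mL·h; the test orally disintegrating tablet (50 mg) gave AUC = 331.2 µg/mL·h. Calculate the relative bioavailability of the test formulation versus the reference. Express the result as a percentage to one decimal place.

F_rel = 62.0%

F_rel = (AUC_test/D_test) / (AUC_ref/D_ref)
      = (331.2/50) / (533.9/50)
      = 6.624 / 10.678 = 0.6203 = 62.03%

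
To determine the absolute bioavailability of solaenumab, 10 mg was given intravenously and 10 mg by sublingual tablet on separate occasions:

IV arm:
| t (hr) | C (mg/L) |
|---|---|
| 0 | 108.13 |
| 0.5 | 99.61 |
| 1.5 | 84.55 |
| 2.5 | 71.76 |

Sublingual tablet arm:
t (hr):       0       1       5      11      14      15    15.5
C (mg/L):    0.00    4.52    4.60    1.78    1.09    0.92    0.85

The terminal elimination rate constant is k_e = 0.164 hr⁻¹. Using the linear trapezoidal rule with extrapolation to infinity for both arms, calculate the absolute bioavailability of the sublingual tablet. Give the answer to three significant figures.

Trapezoidal AUC_0→2.5 (IV):
  [0→0.5]: (108.13+99.61)/2 × 0.5 = 51.935
  [0.5→1.5]: (99.61+84.55)/2 × 1 = 92.08
  [1.5→2.5]: (84.55+71.76)/2 × 1 = 78.155
  Sum = 222.17 mg/L·hr
IV tail: 71.76/0.164 = 437.561; AUC_iv,0→∞ = 222.17 + 437.561 = 659.731 mg/L·hr
Trapezoidal AUC_0→15.5 (sublingual tablet):
  [0→1]: (0.00+4.52)/2 × 1 = 2.26
  [1→5]: (4.52+4.60)/2 × 4 = 18.24
  [5→11]: (4.60+1.78)/2 × 6 = 19.14
  [11→14]: (1.78+1.09)/2 × 3 = 4.305
  [14→15]: (1.09+0.92)/2 × 1 = 1.005
  [15→15.5]: (0.92+0.85)/2 × 0.5 = 0.4425
  Sum = 45.3925 mg/L·hr
sublingual tablet tail: 0.85/0.164 = 5.183; AUC_ev,0→∞ = 45.3925 + 5.183 = 50.5755 mg/L·hr
F = (AUC_ev/D_ev)/(AUC_iv/D_iv) = (50.5755/10)/(659.731/10) = 5.05755/65.9731 = 0.0767

F = 0.0767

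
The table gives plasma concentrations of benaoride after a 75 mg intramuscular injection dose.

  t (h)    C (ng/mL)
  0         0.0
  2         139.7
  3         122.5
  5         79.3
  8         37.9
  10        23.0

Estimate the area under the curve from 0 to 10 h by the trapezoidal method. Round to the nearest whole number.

Trapezoidal AUC_0→10:
  [0→2]: (0.0+139.7)/2 × 2 = 139.7
  [2→3]: (139.7+122.5)/2 × 1 = 131.1
  [3→5]: (122.5+79.3)/2 × 2 = 201.8
  [5→8]: (79.3+37.9)/2 × 3 = 175.8
  [8→10]: (37.9+23.0)/2 × 2 = 60.9
  Sum = 709.3 ng/mL·h

AUC = 709 ng/mL·h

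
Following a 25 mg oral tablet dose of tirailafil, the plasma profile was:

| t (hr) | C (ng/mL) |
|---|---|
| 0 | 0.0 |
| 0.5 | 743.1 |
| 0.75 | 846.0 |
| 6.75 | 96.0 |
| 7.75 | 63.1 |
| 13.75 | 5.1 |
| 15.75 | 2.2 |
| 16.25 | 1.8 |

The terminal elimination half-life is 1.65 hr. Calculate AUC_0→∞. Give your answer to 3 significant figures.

AUC = 3510 ng/mL·hr

Trapezoidal AUC_0→16.25:
  [0→0.5]: (0.0+743.1)/2 × 0.5 = 185.775
  [0.5→0.75]: (743.1+846.0)/2 × 0.25 = 198.6375
  [0.75→6.75]: (846.0+96.0)/2 × 6 = 2826.0
  [6.75→7.75]: (96.0+63.1)/2 × 1 = 79.55
  [7.75→13.75]: (63.1+5.1)/2 × 6 = 204.6
  [13.75→15.75]: (5.1+2.2)/2 × 2 = 7.3
  [15.75→16.25]: (2.2+1.8)/2 × 0.5 = 1.0
  Sum = 3502.8625 ng/mL·hr
k_e = ln2 / t½ = 0.693147 / 1.65 = 0.4201 hr^-1
Extrapolated tail: C_last / k_e = 1.8 / 0.4201 = 4.285
AUC_0→∞ = 3502.8625 + 4.285 = 3507.1475 ng/mL·hr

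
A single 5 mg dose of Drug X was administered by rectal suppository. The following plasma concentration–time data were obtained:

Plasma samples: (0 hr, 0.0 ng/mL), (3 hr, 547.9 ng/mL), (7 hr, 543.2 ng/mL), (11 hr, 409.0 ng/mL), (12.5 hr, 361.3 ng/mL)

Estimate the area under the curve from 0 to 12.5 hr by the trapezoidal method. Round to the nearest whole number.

Trapezoidal AUC_0→12.5:
  [0→3]: (0.0+547.9)/2 × 3 = 821.85
  [3→7]: (547.9+543.2)/2 × 4 = 2182.2
  [7→11]: (543.2+409.0)/2 × 4 = 1904.4
  [11→12.5]: (409.0+361.3)/2 × 1.5 = 577.725
  Sum = 5486.175 ng/mL·hr

AUC = 5486 ng/mL·hr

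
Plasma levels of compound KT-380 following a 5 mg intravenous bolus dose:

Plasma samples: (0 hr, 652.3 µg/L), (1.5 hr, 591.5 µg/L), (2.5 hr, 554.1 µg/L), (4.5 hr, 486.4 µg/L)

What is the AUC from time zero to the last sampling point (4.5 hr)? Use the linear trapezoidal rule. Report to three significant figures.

AUC = 2550 µg/L·hr

Trapezoidal AUC_0→4.5:
  [0→1.5]: (652.3+591.5)/2 × 1.5 = 932.85
  [1.5→2.5]: (591.5+554.1)/2 × 1 = 572.8
  [2.5→4.5]: (554.1+486.4)/2 × 2 = 1040.5
  Sum = 2546.15 µg/L·hr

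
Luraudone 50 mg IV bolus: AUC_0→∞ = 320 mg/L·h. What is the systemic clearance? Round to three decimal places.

CL = Dose_iv / AUC_0→∞
   = 50 / 320 = 0.15625 L/h

CL = 0.156 L/h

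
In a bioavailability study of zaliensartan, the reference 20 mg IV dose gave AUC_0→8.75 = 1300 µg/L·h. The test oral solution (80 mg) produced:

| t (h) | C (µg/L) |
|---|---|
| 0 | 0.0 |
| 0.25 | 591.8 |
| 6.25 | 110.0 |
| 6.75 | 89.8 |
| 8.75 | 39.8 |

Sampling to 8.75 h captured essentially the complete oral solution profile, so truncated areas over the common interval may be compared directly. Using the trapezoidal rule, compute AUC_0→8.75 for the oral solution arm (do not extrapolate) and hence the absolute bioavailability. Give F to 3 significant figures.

F = 0.454

Trapezoidal AUC_0→8.75 (oral solution):
  [0→0.25]: (0.0+591.8)/2 × 0.25 = 73.975
  [0.25→6.25]: (591.8+110.0)/2 × 6 = 2105.4
  [6.25→6.75]: (110.0+89.8)/2 × 0.5 = 49.95
  [6.75→8.75]: (89.8+39.8)/2 × 2 = 129.6
  Sum = 2358.925 µg/L·h
F = (AUC_ev/D_ev)/(AUC_iv/D_iv) = (2358.925/80)/(1300/20) = 29.4866/65 = 0.4536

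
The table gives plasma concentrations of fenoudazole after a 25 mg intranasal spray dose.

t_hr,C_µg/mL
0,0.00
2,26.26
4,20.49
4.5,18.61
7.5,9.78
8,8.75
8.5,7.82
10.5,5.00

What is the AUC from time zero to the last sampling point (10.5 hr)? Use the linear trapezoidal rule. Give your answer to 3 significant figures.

AUC = 147 µg/mL·hr

Trapezoidal AUC_0→10.5:
  [0→2]: (0.00+26.26)/2 × 2 = 26.26
  [2→4]: (26.26+20.49)/2 × 2 = 46.75
  [4→4.5]: (20.49+18.61)/2 × 0.5 = 9.775
  [4.5→7.5]: (18.61+9.78)/2 × 3 = 42.585
  [7.5→8]: (9.78+8.75)/2 × 0.5 = 4.6325
  [8→8.5]: (8.75+7.82)/2 × 0.5 = 4.1425
  [8.5→10.5]: (7.82+5.00)/2 × 2 = 12.82
  Sum = 146.965 µg/mL·hr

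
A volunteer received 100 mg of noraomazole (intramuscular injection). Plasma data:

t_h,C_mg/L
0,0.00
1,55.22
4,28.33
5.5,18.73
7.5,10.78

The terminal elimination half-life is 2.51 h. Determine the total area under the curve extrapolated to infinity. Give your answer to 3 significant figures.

AUC = 257 mg/L·h

Trapezoidal AUC_0→7.5:
  [0→1]: (0.00+55.22)/2 × 1 = 27.61
  [1→4]: (55.22+28.33)/2 × 3 = 125.325
  [4→5.5]: (28.33+18.73)/2 × 1.5 = 35.295
  [5.5→7.5]: (18.73+10.78)/2 × 2 = 29.51
  Sum = 217.74 mg/L·h
k_e = ln2 / t½ = 0.693147 / 2.51 = 0.2762 h^-1
Extrapolated tail: C_last / k_e = 10.78 / 0.2762 = 39.030
AUC_0→∞ = 217.74 + 39.030 = 256.77 mg/L·h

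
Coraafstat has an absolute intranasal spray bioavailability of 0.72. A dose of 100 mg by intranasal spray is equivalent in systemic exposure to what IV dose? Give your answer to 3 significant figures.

D_iv = 72.0 mg

Systemic exposure from an extravascular dose = F × D_ev, so the equivalent IV dose is F × D_ev.
D_iv = F × D_ev = 0.72 × 100 = 72 mg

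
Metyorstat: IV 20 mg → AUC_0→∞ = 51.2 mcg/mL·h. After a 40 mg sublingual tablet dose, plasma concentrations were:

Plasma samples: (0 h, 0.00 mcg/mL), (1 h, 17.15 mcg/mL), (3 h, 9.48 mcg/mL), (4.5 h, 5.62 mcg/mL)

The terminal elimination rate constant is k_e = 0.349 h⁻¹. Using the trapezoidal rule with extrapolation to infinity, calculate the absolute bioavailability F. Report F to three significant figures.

F = 0.612

Trapezoidal AUC_0→4.5 (sublingual tablet):
  [0→1]: (0.00+17.15)/2 × 1 = 8.575
  [1→3]: (17.15+9.48)/2 × 2 = 26.63
  [3→4.5]: (9.48+5.62)/2 × 1.5 = 11.325
  Sum = 46.53 mcg/mL·h
Tail: C_last/k_e = 5.62/0.349 = 16.103
AUC_0→∞ (sublingual tablet) = 46.53 + 16.103 = 62.633 mcg/mL·h
F = (AUC_ev/D_ev)/(AUC_iv/D_iv) = (62.633/40)/(51.2/20) = 1.565825/2.56 = 0.6117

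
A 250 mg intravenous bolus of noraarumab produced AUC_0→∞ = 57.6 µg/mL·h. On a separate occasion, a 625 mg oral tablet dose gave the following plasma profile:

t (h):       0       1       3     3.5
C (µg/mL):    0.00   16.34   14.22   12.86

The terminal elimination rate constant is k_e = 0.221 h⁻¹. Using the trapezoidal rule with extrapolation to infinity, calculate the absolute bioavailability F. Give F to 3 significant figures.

F = 0.720

Trapezoidal AUC_0→3.5 (oral tablet):
  [0→1]: (0.00+16.34)/2 × 1 = 8.17
  [1→3]: (16.34+14.22)/2 × 2 = 30.56
  [3→3.5]: (14.22+12.86)/2 × 0.5 = 6.77
  Sum = 45.5 µg/mL·h
Tail: C_last/k_e = 12.86/0.221 = 58.190
AUC_0→∞ (oral tablet) = 45.5 + 58.190 = 103.69 µg/mL·h
F = (AUC_ev/D_ev)/(AUC_iv/D_iv) = (103.69/625)/(57.6/250) = 0.165904/0.2304 = 0.7201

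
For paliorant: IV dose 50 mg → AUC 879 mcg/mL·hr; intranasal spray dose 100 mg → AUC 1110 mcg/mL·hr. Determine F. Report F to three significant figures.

F = 0.631

F = (AUC_ev / D_ev) / (AUC_iv / D_iv)
  = (1110/100) / (879/50)
  = 11.1 / 17.58 = 0.6314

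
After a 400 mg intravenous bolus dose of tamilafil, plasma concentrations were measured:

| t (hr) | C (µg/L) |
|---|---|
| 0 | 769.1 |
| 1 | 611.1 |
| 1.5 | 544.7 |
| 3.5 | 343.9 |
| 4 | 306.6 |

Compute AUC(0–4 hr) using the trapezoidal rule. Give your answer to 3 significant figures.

Trapezoidal AUC_0→4:
  [0→1]: (769.1+611.1)/2 × 1 = 690.1
  [1→1.5]: (611.1+544.7)/2 × 0.5 = 288.95
  [1.5→3.5]: (544.7+343.9)/2 × 2 = 888.6
  [3.5→4]: (343.9+306.6)/2 × 0.5 = 162.625
  Sum = 2030.275 µg/L·hr

AUC = 2030 µg/L·hr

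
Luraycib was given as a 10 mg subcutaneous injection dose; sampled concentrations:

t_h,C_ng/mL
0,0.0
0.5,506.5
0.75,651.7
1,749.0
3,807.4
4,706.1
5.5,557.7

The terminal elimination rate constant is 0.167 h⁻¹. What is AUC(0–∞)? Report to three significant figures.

Trapezoidal AUC_0→5.5:
  [0→0.5]: (0.0+506.5)/2 × 0.5 = 126.625
  [0.5→0.75]: (506.5+651.7)/2 × 0.25 = 144.775
  [0.75→1]: (651.7+749.0)/2 × 0.25 = 175.0875
  [1→3]: (749.0+807.4)/2 × 2 = 1556.4
  [3→4]: (807.4+706.1)/2 × 1 = 756.75
  [4→5.5]: (706.1+557.7)/2 × 1.5 = 947.85
  Sum = 3707.4875 ng/mL·h
Extrapolated tail: C_last / k_e = 557.7 / 0.167 = 3339.521
AUC_0→∞ = 3707.4875 + 3339.521 = 7047.0085 ng/mL·h

AUC = 7050 ng/mL·h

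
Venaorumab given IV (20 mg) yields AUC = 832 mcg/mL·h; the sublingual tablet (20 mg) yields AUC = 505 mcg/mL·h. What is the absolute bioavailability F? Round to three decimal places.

F = (AUC_ev / D_ev) / (AUC_iv / D_iv)
  = (505/20) / (832/20)
  = 25.25 / 41.6 = 0.6070

F = 0.607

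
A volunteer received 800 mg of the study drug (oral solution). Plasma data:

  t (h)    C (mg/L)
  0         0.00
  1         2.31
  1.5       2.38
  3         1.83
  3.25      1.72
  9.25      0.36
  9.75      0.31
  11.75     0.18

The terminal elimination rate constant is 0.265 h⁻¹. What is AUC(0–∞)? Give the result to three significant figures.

AUC = 13.5 mg/L·h

Trapezoidal AUC_0→11.75:
  [0→1]: (0.00+2.31)/2 × 1 = 1.155
  [1→1.5]: (2.31+2.38)/2 × 0.5 = 1.1725
  [1.5→3]: (2.38+1.83)/2 × 1.5 = 3.1575
  [3→3.25]: (1.83+1.72)/2 × 0.25 = 0.44375
  [3.25→9.25]: (1.72+0.36)/2 × 6 = 6.24
  [9.25→9.75]: (0.36+0.31)/2 × 0.5 = 0.1675
  [9.75→11.75]: (0.31+0.18)/2 × 2 = 0.49
  Sum = 12.82625 mg/L·h
Extrapolated tail: C_last / k_e = 0.18 / 0.265 = 0.679
AUC_0→∞ = 12.82625 + 0.679 = 13.50525 mg/L·h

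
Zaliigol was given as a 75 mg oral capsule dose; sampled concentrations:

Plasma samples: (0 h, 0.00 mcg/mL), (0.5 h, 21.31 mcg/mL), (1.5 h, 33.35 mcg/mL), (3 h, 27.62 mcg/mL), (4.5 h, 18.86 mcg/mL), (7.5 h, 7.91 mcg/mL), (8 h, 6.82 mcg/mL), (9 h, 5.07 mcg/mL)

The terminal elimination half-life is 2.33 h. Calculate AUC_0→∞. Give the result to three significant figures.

AUC = 180 mcg/mL·h

Trapezoidal AUC_0→9:
  [0→0.5]: (0.00+21.31)/2 × 0.5 = 5.3275
  [0.5→1.5]: (21.31+33.35)/2 × 1 = 27.33
  [1.5→3]: (33.35+27.62)/2 × 1.5 = 45.7275
  [3→4.5]: (27.62+18.86)/2 × 1.5 = 34.86
  [4.5→7.5]: (18.86+7.91)/2 × 3 = 40.155
  [7.5→8]: (7.91+6.82)/2 × 0.5 = 3.6825
  [8→9]: (6.82+5.07)/2 × 1 = 5.945
  Sum = 163.0275 mcg/mL·h
k_e = ln2 / t½ = 0.693147 / 2.33 = 0.2975 h^-1
Extrapolated tail: C_last / k_e = 5.07 / 0.2975 = 17.042
AUC_0→∞ = 163.0275 + 17.042 = 180.0695 mcg/mL·h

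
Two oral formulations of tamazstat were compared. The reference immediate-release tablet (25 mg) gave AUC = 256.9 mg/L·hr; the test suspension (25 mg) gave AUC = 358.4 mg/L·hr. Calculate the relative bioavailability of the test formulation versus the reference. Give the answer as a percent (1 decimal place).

F_rel = 139.5%

F_rel = (AUC_test/D_test) / (AUC_ref/D_ref)
      = (358.4/25) / (256.9/25)
      = 14.336 / 10.276 = 1.3951 = 139.51%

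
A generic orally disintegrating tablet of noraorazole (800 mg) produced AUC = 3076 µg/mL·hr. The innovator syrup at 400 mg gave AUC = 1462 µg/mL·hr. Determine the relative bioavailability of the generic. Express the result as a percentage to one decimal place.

F_rel = (AUC_test/D_test) / (AUC_ref/D_ref)
      = (3076/800) / (1462/400)
      = 3.845 / 3.655 = 1.0520 = 105.20%

F_rel = 105.2%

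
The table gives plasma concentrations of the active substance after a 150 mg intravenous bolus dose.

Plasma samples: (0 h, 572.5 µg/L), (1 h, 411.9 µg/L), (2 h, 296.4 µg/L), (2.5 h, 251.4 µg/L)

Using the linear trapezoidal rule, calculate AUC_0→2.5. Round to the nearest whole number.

Trapezoidal AUC_0→2.5:
  [0→1]: (572.5+411.9)/2 × 1 = 492.2
  [1→2]: (411.9+296.4)/2 × 1 = 354.15
  [2→2.5]: (296.4+251.4)/2 × 0.5 = 136.95
  Sum = 983.3 µg/L·h

AUC = 983 µg/L·h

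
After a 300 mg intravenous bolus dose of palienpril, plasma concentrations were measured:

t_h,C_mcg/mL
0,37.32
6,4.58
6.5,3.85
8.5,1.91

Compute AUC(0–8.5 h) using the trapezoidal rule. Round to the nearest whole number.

Trapezoidal AUC_0→8.5:
  [0→6]: (37.32+4.58)/2 × 6 = 125.7
  [6→6.5]: (4.58+3.85)/2 × 0.5 = 2.1075
  [6.5→8.5]: (3.85+1.91)/2 × 2 = 5.76
  Sum = 133.5675 mcg/mL·h

AUC = 134 mcg/mL·h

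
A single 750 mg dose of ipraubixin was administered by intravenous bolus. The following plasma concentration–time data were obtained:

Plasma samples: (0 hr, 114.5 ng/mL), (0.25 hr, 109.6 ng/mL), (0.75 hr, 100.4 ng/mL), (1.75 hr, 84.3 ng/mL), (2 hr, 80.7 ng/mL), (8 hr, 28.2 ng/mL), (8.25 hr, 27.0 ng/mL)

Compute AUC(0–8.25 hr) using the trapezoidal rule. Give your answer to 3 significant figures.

Trapezoidal AUC_0→8.25:
  [0→0.25]: (114.5+109.6)/2 × 0.25 = 28.0125
  [0.25→0.75]: (109.6+100.4)/2 × 0.5 = 52.5
  [0.75→1.75]: (100.4+84.3)/2 × 1 = 92.35
  [1.75→2]: (84.3+80.7)/2 × 0.25 = 20.625
  [2→8]: (80.7+28.2)/2 × 6 = 326.7
  [8→8.25]: (28.2+27.0)/2 × 0.25 = 6.9
  Sum = 527.0875 ng/mL·hr

AUC = 527 ng/mL·hr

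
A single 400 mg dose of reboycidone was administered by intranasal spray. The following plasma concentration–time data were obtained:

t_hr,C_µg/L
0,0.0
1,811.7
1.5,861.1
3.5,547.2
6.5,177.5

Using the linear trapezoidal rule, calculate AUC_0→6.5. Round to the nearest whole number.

AUC = 3319 µg/L·hr

Trapezoidal AUC_0→6.5:
  [0→1]: (0.0+811.7)/2 × 1 = 405.85
  [1→1.5]: (811.7+861.1)/2 × 0.5 = 418.2
  [1.5→3.5]: (861.1+547.2)/2 × 2 = 1408.3
  [3.5→6.5]: (547.2+177.5)/2 × 3 = 1087.05
  Sum = 3319.4 µg/L·hr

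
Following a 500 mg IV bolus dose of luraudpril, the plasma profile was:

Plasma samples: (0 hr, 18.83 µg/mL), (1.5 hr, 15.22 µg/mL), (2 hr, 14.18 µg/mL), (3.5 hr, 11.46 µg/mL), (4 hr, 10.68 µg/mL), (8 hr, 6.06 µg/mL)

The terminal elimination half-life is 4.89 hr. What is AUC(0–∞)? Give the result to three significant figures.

Trapezoidal AUC_0→8:
  [0→1.5]: (18.83+15.22)/2 × 1.5 = 25.5375
  [1.5→2]: (15.22+14.18)/2 × 0.5 = 7.35
  [2→3.5]: (14.18+11.46)/2 × 1.5 = 19.23
  [3.5→4]: (11.46+10.68)/2 × 0.5 = 5.535
  [4→8]: (10.68+6.06)/2 × 4 = 33.48
  Sum = 91.1325 µg/mL·hr
k_e = ln2 / t½ = 0.693147 / 4.89 = 0.1417 hr^-1
Extrapolated tail: C_last / k_e = 6.06 / 0.1417 = 42.766
AUC_0→∞ = 91.1325 + 42.766 = 133.8985 µg/mL·hr

AUC = 134 µg/mL·hr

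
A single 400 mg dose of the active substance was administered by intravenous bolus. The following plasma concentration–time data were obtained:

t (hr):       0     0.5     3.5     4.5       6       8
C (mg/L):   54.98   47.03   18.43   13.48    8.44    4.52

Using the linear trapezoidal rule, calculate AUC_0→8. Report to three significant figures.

Trapezoidal AUC_0→8:
  [0→0.5]: (54.98+47.03)/2 × 0.5 = 25.5025
  [0.5→3.5]: (47.03+18.43)/2 × 3 = 98.19
  [3.5→4.5]: (18.43+13.48)/2 × 1 = 15.955
  [4.5→6]: (13.48+8.44)/2 × 1.5 = 16.44
  [6→8]: (8.44+4.52)/2 × 2 = 12.96
  Sum = 169.0475 mg/L·hr

AUC = 169 mg/L·hr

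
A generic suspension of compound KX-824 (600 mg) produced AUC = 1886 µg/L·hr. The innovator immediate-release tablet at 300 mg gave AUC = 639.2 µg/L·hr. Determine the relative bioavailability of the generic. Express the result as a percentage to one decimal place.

F_rel = 147.5%

F_rel = (AUC_test/D_test) / (AUC_ref/D_ref)
      = (1886/600) / (639.2/300)
      = 3.14333 / 2.13067 = 1.4753 = 147.53%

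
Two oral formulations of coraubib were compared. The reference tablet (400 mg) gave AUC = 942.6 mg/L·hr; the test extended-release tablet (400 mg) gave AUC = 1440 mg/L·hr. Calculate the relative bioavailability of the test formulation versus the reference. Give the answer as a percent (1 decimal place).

F_rel = (AUC_test/D_test) / (AUC_ref/D_ref)
      = (1440/400) / (942.6/400)
      = 3.6 / 2.3565 = 1.5277 = 152.77%

F_rel = 152.8%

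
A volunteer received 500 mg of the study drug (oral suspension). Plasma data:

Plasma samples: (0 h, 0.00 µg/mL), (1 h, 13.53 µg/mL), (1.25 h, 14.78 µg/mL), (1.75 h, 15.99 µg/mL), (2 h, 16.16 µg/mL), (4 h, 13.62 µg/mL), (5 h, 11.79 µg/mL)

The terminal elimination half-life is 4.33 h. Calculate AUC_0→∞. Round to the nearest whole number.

Trapezoidal AUC_0→5:
  [0→1]: (0.00+13.53)/2 × 1 = 6.765
  [1→1.25]: (13.53+14.78)/2 × 0.25 = 3.53875
  [1.25→1.75]: (14.78+15.99)/2 × 0.5 = 7.6925
  [1.75→2]: (15.99+16.16)/2 × 0.25 = 4.01875
  [2→4]: (16.16+13.62)/2 × 2 = 29.78
  [4→5]: (13.62+11.79)/2 × 1 = 12.705
  Sum = 64.5 µg/mL·h
k_e = ln2 / t½ = 0.693147 / 4.33 = 0.1601 h^-1
Extrapolated tail: C_last / k_e = 11.79 / 0.1601 = 73.641
AUC_0→∞ = 64.5 + 73.641 = 138.141 µg/mL·h

AUC = 138 µg/mL·h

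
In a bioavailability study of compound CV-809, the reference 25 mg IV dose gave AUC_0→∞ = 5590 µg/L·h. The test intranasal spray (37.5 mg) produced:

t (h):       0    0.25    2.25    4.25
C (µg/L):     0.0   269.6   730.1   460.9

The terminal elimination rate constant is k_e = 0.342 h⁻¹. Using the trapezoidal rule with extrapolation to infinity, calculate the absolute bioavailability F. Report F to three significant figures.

F = 0.426

Trapezoidal AUC_0→4.25 (intranasal spray):
  [0→0.25]: (0.0+269.6)/2 × 0.25 = 33.7
  [0.25→2.25]: (269.6+730.1)/2 × 2 = 999.7
  [2.25→4.25]: (730.1+460.9)/2 × 2 = 1191.0
  Sum = 2224.4 µg/L·h
Tail: C_last/k_e = 460.9/0.342 = 1347.661
AUC_0→∞ (intranasal spray) = 2224.4 + 1347.661 = 3572.061 µg/L·h
F = (AUC_ev/D_ev)/(AUC_iv/D_iv) = (3572.061/37.5)/(5590/25) = 95.25496/223.6 = 0.4260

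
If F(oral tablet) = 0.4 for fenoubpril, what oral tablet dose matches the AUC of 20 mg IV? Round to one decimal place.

For equal systemic exposure: F × D_ev = D_iv
D_ev = D_iv / F = 20 / 0.4 = 50 mg

D_oral = 50.0 mg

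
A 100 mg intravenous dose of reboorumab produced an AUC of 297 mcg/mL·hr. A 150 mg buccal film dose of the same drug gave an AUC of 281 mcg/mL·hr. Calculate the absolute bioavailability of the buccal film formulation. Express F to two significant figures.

F = (AUC_ev / D_ev) / (AUC_iv / D_iv)
  = (281/150) / (297/100)
  = 1.87333 / 2.97 = 0.6308

F = 0.63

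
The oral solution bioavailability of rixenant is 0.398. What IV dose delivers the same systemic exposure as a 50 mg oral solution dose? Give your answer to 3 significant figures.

Systemic exposure from an extravascular dose = F × D_ev, so the equivalent IV dose is F × D_ev.
D_iv = F × D_ev = 0.398 × 50 = 19.9 mg

D_iv = 19.9 mg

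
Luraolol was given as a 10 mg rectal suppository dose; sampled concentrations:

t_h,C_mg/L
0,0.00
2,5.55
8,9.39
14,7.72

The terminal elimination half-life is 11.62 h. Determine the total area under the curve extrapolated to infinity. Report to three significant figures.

Trapezoidal AUC_0→14:
  [0→2]: (0.00+5.55)/2 × 2 = 5.55
  [2→8]: (5.55+9.39)/2 × 6 = 44.82
  [8→14]: (9.39+7.72)/2 × 6 = 51.33
  Sum = 101.7 mg/L·h
k_e = ln2 / t½ = 0.693147 / 11.62 = 0.0597 h^-1
Extrapolated tail: C_last / k_e = 7.72 / 0.0597 = 129.313
AUC_0→∞ = 101.7 + 129.313 = 231.013 mg/L·h

AUC = 231 mg/L·h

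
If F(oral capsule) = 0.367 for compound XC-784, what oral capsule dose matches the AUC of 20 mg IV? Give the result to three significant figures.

D_oral = 54.5 mg

For equal systemic exposure: F × D_ev = D_iv
D_ev = D_iv / F = 20 / 0.367 = 54.4959 mg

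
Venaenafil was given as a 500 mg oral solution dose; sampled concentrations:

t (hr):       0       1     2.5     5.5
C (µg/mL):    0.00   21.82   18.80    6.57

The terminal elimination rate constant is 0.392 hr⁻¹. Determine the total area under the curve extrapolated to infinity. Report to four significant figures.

AUC = 96.19 µg/mL·hr

Trapezoidal AUC_0→5.5:
  [0→1]: (0.00+21.82)/2 × 1 = 10.91
  [1→2.5]: (21.82+18.80)/2 × 1.5 = 30.465
  [2.5→5.5]: (18.80+6.57)/2 × 3 = 38.055
  Sum = 79.43 µg/mL·hr
Extrapolated tail: C_last / k_e = 6.57 / 0.392 = 16.760
AUC_0→∞ = 79.43 + 16.760 = 96.19 µg/mL·hr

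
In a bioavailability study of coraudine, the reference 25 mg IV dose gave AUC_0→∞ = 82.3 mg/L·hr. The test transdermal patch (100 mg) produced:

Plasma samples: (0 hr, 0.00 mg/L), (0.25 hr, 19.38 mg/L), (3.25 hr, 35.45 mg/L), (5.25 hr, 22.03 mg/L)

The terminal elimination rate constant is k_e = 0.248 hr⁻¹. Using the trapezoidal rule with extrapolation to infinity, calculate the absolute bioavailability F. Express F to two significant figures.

Trapezoidal AUC_0→5.25 (transdermal patch):
  [0→0.25]: (0.00+19.38)/2 × 0.25 = 2.4225
  [0.25→3.25]: (19.38+35.45)/2 × 3 = 82.245
  [3.25→5.25]: (35.45+22.03)/2 × 2 = 57.48
  Sum = 142.1475 mg/L·hr
Tail: C_last/k_e = 22.03/0.248 = 88.831
AUC_0→∞ (transdermal patch) = 142.1475 + 88.831 = 230.9785 mg/L·hr
F = (AUC_ev/D_ev)/(AUC_iv/D_iv) = (230.9785/100)/(82.3/25) = 2.309785/3.292 = 0.7016

F = 0.70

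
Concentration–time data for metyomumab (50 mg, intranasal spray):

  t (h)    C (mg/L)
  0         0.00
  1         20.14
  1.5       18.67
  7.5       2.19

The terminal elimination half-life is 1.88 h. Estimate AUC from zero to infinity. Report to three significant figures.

Trapezoidal AUC_0→7.5:
  [0→1]: (0.00+20.14)/2 × 1 = 10.07
  [1→1.5]: (20.14+18.67)/2 × 0.5 = 9.7025
  [1.5→7.5]: (18.67+2.19)/2 × 6 = 62.58
  Sum = 82.3525 mg/L·h
k_e = ln2 / t½ = 0.693147 / 1.88 = 0.3687 h^-1
Extrapolated tail: C_last / k_e = 2.19 / 0.3687 = 5.940
AUC_0→∞ = 82.3525 + 5.940 = 88.2925 mg/L·h

AUC = 88.3 mg/L·h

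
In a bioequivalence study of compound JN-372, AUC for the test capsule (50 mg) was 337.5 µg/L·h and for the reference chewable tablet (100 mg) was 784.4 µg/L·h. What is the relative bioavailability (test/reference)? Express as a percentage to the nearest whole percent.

F_rel = 86%

F_rel = (AUC_test/D_test) / (AUC_ref/D_ref)
      = (337.5/50) / (784.4/100)
      = 6.75 / 7.844 = 0.8605 = 86.05%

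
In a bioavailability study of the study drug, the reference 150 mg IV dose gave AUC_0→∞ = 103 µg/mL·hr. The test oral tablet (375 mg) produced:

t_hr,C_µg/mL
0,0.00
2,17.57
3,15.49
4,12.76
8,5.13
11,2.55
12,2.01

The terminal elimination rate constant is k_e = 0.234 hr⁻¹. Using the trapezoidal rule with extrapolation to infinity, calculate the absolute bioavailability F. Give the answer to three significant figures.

F = 0.413

Trapezoidal AUC_0→12 (oral tablet):
  [0→2]: (0.00+17.57)/2 × 2 = 17.57
  [2→3]: (17.57+15.49)/2 × 1 = 16.53
  [3→4]: (15.49+12.76)/2 × 1 = 14.125
  [4→8]: (12.76+5.13)/2 × 4 = 35.78
  [8→11]: (5.13+2.55)/2 × 3 = 11.52
  [11→12]: (2.55+2.01)/2 × 1 = 2.28
  Sum = 97.805 µg/mL·hr
Tail: C_last/k_e = 2.01/0.234 = 8.590
AUC_0→∞ (oral tablet) = 97.805 + 8.590 = 106.395 µg/mL·hr
F = (AUC_ev/D_ev)/(AUC_iv/D_iv) = (106.395/375)/(103/150) = 0.28372/0.686667 = 0.4132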